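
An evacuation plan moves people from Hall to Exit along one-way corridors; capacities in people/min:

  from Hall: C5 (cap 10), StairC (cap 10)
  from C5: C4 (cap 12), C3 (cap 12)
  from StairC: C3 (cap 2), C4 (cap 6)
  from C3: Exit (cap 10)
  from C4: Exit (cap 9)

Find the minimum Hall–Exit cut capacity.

Augment Hall→C5→C3→Exit: bottleneck 10, flow now 10.
Augment Hall→StairC→C4→Exit: bottleneck 6, flow now 16.
Augment Hall→StairC→C3→C5→C4→Exit: bottleneck 2, flow now 18. (uses reverse residual edge)
No augmenting path remains; maximum flow = 18.
By max-flow min-cut, the minimum cut capacity equals the max flow.
In the residual graph, reachable from Hall: {Hall, StairC}.
Min-cut edges: Hall→C5 (10), StairC→C3 (2), StairC→C4 (6); capacity 10 + 2 + 6 = 18.

18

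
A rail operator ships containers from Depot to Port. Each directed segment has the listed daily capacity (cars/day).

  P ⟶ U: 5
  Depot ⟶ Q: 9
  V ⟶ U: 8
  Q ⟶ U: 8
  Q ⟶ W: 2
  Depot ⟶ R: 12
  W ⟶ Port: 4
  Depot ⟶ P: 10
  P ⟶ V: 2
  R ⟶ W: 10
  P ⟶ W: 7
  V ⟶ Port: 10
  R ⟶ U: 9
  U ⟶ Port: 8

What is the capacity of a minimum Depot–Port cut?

14

Augment Depot→P→U→Port: bottleneck 5, flow now 5.
Augment Depot→P→V→Port: bottleneck 2, flow now 7.
Augment Depot→P→W→Port: bottleneck 3, flow now 10.
Augment Depot→Q→U→Port: bottleneck 3, flow now 13.
Augment Depot→Q→W→Port: bottleneck 1, flow now 14.
No augmenting path remains; maximum flow = 14.
By max-flow min-cut, the minimum cut capacity equals the max flow.
In the residual graph, reachable from Depot: {Depot, P, Q, R, U, W}.
Min-cut edges: P→V (2), U→Port (8), W→Port (4); capacity 2 + 8 + 4 = 14.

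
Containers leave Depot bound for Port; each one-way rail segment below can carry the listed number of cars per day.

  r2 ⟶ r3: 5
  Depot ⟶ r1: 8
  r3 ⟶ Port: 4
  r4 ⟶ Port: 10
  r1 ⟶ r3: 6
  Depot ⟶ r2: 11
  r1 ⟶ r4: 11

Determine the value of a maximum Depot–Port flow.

Augment Depot→r1→r3→Port: bottleneck 4, flow now 4.
Augment Depot→r1→r4→Port: bottleneck 4, flow now 8.
Augment Depot→r2→r3→r1→r4→Port: bottleneck 4, flow now 12. (uses reverse residual edge)
No augmenting path remains; maximum flow = 12.
In the residual graph, reachable from Depot: {Depot, r2, r3}.
Min-cut edges: Depot→r1 (8), r3→Port (4); capacity 8 + 4 = 12.
This cut is saturated, so no flow can exceed 12.

12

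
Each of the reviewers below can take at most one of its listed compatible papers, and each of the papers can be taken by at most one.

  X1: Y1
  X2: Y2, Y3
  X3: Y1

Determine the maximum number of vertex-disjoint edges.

Unit-capacity flow: source→left, listed edges, right→sink; max matching = max flow.
Augmenting path X1→Y1 (+1); matched 1.
Augmenting path X2→Y2 (+1); matched 2.
No augmenting path remains; maximum matching = 2.
König certificate: {X2, Y1} is a vertex cover of size 2 (every listed pair touches it), so no matching can be larger.

2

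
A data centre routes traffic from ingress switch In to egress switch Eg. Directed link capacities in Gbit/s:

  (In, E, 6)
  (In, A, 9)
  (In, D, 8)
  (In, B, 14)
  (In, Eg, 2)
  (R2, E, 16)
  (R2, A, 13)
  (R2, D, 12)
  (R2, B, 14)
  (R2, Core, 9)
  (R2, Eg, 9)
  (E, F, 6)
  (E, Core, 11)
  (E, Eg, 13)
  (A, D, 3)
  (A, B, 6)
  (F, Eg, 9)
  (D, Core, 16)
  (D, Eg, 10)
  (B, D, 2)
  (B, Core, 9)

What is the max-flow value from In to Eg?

Augment In→Eg: bottleneck 2, flow now 2.
Augment In→E→Eg: bottleneck 6, flow now 8.
Augment In→D→Eg: bottleneck 8, flow now 16.
Augment In→A→D→Eg: bottleneck 2, flow now 18.
No augmenting path remains; maximum flow = 18.
In the residual graph, reachable from In: {In, A, D, B, Core}.
Min-cut edges: In→E (6), In→Eg (2), D→Eg (10); capacity 6 + 2 + 10 = 18.
This cut is saturated, so no flow can exceed 18.

18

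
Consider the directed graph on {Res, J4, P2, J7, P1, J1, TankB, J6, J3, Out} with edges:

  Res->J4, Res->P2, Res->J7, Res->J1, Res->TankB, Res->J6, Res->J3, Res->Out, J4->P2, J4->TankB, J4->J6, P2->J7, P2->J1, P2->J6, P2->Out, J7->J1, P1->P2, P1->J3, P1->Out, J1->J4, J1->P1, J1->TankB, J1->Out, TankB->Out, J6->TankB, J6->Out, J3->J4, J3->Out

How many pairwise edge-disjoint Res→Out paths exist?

Assign every edge capacity 1; by Menger, the answer equals the max flow.
Path Res→Out (+1); total 1.
Path Res→P2→Out (+1); total 2.
Path Res→J1→Out (+1); total 3.
Path Res→TankB→Out (+1); total 4.
Path Res→J6→Out (+1); total 5.
Path Res→J3→Out (+1); total 6.
Path Res→J7→J1→P1→Out (+1); total 7.
No residual Res→Out path; max flow = 7.
Certifying cut of size 7: {J1→Out, J1→P1, J6→Out, P2→Out, Res→J3, Res→Out, TankB→Out}.

7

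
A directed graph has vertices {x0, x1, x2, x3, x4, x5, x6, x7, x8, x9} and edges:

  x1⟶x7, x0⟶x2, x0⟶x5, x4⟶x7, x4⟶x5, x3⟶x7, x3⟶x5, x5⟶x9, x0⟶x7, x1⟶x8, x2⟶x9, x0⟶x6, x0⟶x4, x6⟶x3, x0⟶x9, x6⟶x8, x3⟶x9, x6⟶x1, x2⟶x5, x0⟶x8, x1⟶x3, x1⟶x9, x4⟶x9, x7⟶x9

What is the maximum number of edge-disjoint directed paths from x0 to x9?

6

Assign every edge capacity 1; by Menger, the answer equals the max flow.
Path x0→x9 (+1); total 1.
Path x0→x2→x9 (+1); total 2.
Path x0→x4→x9 (+1); total 3.
Path x0→x5→x9 (+1); total 4.
Path x0→x7→x9 (+1); total 5.
Path x0→x6→x1→x9 (+1); total 6.
No residual x0→x9 path; max flow = 6.
Certifying cut of size 6: {x0→x2, x0→x4, x0→x5, x0→x6, x0→x7, x0→x9}.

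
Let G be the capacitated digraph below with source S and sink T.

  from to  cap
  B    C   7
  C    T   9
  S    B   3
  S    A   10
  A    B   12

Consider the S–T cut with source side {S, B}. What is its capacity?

17

Edges leaving {S, B}: S→A (10), B→C (7).
Cut capacity = 10 + 7 = 17.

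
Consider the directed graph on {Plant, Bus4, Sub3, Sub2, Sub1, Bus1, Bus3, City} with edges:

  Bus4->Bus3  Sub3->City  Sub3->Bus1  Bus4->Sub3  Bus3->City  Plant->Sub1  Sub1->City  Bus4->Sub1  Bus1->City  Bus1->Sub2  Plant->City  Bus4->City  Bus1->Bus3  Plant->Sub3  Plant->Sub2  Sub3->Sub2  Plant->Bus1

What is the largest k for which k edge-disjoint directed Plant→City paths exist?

Assign every edge capacity 1; by Menger, the answer equals the max flow.
Path Plant→City (+1); total 1.
Path Plant→Sub3→City (+1); total 2.
Path Plant→Sub1→City (+1); total 3.
Path Plant→Bus1→City (+1); total 4.
No residual Plant→City path; max flow = 4.
Certifying cut of size 4: {Plant→Bus1, Plant→City, Plant→Sub1, Plant→Sub3}.

4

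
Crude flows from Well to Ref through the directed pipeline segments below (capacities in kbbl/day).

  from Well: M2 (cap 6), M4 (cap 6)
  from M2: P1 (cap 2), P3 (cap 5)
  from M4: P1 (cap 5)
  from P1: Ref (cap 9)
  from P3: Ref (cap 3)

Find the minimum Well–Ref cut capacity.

10

Augment Well→M2→P1→Ref: bottleneck 2, flow now 2.
Augment Well→M2→P3→Ref: bottleneck 3, flow now 5.
Augment Well→M4→P1→Ref: bottleneck 5, flow now 10.
No augmenting path remains; maximum flow = 10.
By max-flow min-cut, the minimum cut capacity equals the max flow.
In the residual graph, reachable from Well: {Well, M2, M4, P3}.
Min-cut edges: M2→P1 (2), M4→P1 (5), P3→Ref (3); capacity 2 + 5 + 3 = 10.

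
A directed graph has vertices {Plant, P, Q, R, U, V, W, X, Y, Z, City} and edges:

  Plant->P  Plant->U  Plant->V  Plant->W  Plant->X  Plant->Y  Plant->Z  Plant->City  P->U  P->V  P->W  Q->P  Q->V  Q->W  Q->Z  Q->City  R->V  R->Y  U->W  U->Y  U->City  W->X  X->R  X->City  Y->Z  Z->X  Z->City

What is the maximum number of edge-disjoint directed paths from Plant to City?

Assign every edge capacity 1; by Menger, the answer equals the max flow.
Path Plant→City (+1); total 1.
Path Plant→U→City (+1); total 2.
Path Plant→X→City (+1); total 3.
Path Plant→Z→City (+1); total 4.
No residual Plant→City path; max flow = 4.
Certifying cut of size 4: {Plant→City, U→City, X→City, Z→City}.

4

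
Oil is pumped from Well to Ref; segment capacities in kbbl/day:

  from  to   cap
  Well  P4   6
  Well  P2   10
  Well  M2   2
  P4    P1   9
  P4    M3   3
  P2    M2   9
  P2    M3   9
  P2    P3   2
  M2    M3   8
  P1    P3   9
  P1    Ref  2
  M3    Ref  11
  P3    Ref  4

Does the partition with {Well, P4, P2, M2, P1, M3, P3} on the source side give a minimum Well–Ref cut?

Given cut capacity: 2 + 11 + 4 = 17.
Augment Well→P4→P1→Ref: bottleneck 2, flow now 2.
Augment Well→P4→M3→Ref: bottleneck 3, flow now 5.
Augment Well→P2→M3→Ref: bottleneck 8, flow now 13.
Augment Well→P2→P3→Ref: bottleneck 2, flow now 15.
Augment Well→P4→P1→P3→Ref: bottleneck 1, flow now 16.
Augment Well→M2→M3→P4→P1→P3→Ref: bottleneck 1, flow now 17. (uses reverse residual edge)
No augmenting path remains; maximum flow = 17.
Cut capacity 17 equals the max flow, so it is a minimum cut.

Yes — it is a minimum cut (capacity 17).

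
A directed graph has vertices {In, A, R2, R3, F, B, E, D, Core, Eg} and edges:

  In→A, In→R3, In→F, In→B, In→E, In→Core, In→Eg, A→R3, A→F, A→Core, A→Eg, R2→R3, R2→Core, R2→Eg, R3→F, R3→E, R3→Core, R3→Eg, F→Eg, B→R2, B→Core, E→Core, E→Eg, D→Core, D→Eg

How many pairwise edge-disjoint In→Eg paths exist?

Assign every edge capacity 1; by Menger, the answer equals the max flow.
Path In→Eg (+1); total 1.
Path In→A→Eg (+1); total 2.
Path In→R3→Eg (+1); total 3.
Path In→F→Eg (+1); total 4.
Path In→E→Eg (+1); total 5.
Path In→B→R2→Eg (+1); total 6.
No residual In→Eg path; max flow = 6.
Certifying cut of size 6: {In→A, In→B, In→E, In→Eg, In→F, In→R3}.

6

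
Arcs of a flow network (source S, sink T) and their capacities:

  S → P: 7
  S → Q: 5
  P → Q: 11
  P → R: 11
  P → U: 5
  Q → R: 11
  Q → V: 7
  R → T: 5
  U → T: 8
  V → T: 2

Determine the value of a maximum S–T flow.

12

Augment S→P→R→T: bottleneck 5, flow now 5.
Augment S→P→U→T: bottleneck 2, flow now 7.
Augment S→Q→V→T: bottleneck 2, flow now 9.
Augment S→Q→R→P→U→T: bottleneck 3, flow now 12. (uses reverse residual edge)
No augmenting path remains; maximum flow = 12.
In the residual graph, reachable from S: {S}.
Min-cut edges: S→P (7), S→Q (5); capacity 7 + 5 = 12.
This cut is saturated, so no flow can exceed 12.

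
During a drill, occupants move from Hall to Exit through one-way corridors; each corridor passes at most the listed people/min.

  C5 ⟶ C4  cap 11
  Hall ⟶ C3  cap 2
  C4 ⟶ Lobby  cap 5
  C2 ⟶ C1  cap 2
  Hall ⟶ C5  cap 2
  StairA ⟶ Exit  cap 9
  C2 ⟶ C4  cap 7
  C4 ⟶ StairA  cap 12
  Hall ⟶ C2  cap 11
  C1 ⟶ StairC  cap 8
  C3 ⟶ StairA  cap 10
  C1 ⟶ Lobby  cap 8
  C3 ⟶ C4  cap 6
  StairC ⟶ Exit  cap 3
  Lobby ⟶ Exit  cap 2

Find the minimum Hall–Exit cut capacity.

Augment Hall→C3→StairA→Exit: bottleneck 2, flow now 2.
Augment Hall→C2→C1→Lobby→Exit: bottleneck 2, flow now 4.
Augment Hall→C2→C4→StairA→Exit: bottleneck 7, flow now 11.
Augment Hall→C5→C4→Lobby→C1→StairC→Exit: bottleneck 2, flow now 13. (uses reverse residual edge)
No augmenting path remains; maximum flow = 13.
By max-flow min-cut, the minimum cut capacity equals the max flow.
In the residual graph, reachable from Hall: {Hall, C2}.
Min-cut edges: Hall→C3 (2), Hall→C5 (2), C2→C1 (2), C2→C4 (7); capacity 2 + 2 + 2 + 7 = 13.

13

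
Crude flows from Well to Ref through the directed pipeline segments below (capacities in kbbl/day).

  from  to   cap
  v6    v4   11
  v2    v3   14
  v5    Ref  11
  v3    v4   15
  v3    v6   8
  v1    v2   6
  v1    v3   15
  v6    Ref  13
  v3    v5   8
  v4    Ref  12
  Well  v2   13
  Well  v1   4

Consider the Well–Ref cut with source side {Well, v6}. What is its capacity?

Edges leaving {Well, v6}: Well→v1 (4), Well→v2 (13), v6→v4 (11), v6→Ref (13).
Cut capacity = 4 + 13 + 11 + 13 = 41.

41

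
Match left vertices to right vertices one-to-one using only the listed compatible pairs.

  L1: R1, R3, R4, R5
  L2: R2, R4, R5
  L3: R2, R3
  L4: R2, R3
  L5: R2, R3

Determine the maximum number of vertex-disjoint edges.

4

Unit-capacity flow: source→left, listed edges, right→sink; max matching = max flow.
Augmenting path L1→R1 (+1); matched 1.
Augmenting path L2→R2 (+1); matched 2.
Augmenting path L3→R3 (+1); matched 3.
Augmenting path L4→R2→L2→R4 (+1); matched 4.
No augmenting path remains; maximum matching = 4.
König certificate: {L1, L2, R2, R3} is a vertex cover of size 4 (every listed pair touches it), so no matching can be larger.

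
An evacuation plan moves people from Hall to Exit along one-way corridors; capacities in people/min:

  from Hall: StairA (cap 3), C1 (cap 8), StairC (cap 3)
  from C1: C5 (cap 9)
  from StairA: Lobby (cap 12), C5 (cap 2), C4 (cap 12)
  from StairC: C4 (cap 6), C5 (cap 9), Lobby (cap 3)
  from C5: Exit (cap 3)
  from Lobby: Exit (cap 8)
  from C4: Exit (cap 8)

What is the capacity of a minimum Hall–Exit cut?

Augment Hall→C1→C5→Exit: bottleneck 3, flow now 3.
Augment Hall→StairA→Lobby→Exit: bottleneck 3, flow now 6.
Augment Hall→StairC→Lobby→Exit: bottleneck 3, flow now 9.
No augmenting path remains; maximum flow = 9.
By max-flow min-cut, the minimum cut capacity equals the max flow.
In the residual graph, reachable from Hall: {Hall, C1, C5}.
Min-cut edges: Hall→StairA (3), Hall→StairC (3), C5→Exit (3); capacity 3 + 3 + 3 = 9.

9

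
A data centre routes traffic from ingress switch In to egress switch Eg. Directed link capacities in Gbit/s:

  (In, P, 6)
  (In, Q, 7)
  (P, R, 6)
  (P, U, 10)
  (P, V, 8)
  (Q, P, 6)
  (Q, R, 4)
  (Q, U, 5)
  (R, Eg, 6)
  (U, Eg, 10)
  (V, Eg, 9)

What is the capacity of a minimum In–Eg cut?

Augment In→P→R→Eg: bottleneck 6, flow now 6.
Augment In→Q→U→Eg: bottleneck 5, flow now 11.
Augment In→Q→P→U→Eg: bottleneck 2, flow now 13.
No augmenting path remains; maximum flow = 13.
By max-flow min-cut, the minimum cut capacity equals the max flow.
In the residual graph, reachable from In: {In}.
Min-cut edges: In→P (6), In→Q (7); capacity 6 + 7 = 13.

13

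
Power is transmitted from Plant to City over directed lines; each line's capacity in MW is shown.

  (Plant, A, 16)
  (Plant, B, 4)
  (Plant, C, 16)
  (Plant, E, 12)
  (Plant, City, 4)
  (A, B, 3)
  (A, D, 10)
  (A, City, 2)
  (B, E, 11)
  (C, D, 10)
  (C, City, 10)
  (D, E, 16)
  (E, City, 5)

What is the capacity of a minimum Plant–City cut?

21

Augment Plant→City: bottleneck 4, flow now 4.
Augment Plant→A→City: bottleneck 2, flow now 6.
Augment Plant→C→City: bottleneck 10, flow now 16.
Augment Plant→E→City: bottleneck 5, flow now 21.
No augmenting path remains; maximum flow = 21.
By max-flow min-cut, the minimum cut capacity equals the max flow.
In the residual graph, reachable from Plant: {Plant, A, B, C, D, E}.
Min-cut edges: Plant→City (4), A→City (2), C→City (10), E→City (5); capacity 4 + 2 + 10 + 5 = 21.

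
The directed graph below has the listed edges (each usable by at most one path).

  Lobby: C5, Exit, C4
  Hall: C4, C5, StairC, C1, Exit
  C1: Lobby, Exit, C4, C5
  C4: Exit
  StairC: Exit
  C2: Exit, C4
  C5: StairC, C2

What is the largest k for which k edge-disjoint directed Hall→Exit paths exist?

5

Assign every edge capacity 1; by Menger, the answer equals the max flow.
Path Hall→Exit (+1); total 1.
Path Hall→StairC→Exit (+1); total 2.
Path Hall→C1→Exit (+1); total 3.
Path Hall→C4→Exit (+1); total 4.
Path Hall→C5→C2→Exit (+1); total 5.
No residual Hall→Exit path; max flow = 5.
Certifying cut of size 5: {Hall→C1, Hall→C4, Hall→C5, Hall→Exit, Hall→StairC}.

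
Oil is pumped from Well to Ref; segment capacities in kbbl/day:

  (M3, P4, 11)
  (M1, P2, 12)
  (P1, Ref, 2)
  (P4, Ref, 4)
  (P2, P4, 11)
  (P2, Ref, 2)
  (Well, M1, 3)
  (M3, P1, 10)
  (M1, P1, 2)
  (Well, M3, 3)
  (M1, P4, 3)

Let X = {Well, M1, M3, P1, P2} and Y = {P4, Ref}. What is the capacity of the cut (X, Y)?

29

Edges leaving {Well, M1, M3, P1, P2}: M1→P4 (3), M3→P4 (11), P1→Ref (2), P2→P4 (11), P2→Ref (2).
Cut capacity = 3 + 11 + 2 + 11 + 2 = 29.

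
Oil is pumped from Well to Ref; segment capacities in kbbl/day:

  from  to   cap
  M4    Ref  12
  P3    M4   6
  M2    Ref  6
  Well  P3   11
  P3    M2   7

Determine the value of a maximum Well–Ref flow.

Augment Well→P3→M4→Ref: bottleneck 6, flow now 6.
Augment Well→P3→M2→Ref: bottleneck 5, flow now 11.
No augmenting path remains; maximum flow = 11.
In the residual graph, reachable from Well: {Well}.
Min-cut edges: Well→P3 (11); capacity 11 = 11.
This cut is saturated, so no flow can exceed 11.

11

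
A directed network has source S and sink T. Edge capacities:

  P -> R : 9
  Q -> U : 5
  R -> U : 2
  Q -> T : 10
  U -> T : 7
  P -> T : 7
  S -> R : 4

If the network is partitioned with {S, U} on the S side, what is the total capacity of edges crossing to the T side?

11

Edges leaving {S, U}: S→R (4), U→T (7).
Cut capacity = 4 + 7 = 11.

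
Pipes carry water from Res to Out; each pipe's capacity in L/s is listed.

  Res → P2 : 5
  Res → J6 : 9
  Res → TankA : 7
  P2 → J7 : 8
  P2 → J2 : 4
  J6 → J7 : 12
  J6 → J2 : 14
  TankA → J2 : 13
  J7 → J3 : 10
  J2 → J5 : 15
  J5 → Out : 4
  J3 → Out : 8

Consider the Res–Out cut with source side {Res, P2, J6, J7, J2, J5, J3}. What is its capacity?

Edges leaving {Res, P2, J6, J7, J2, J5, J3}: Res→TankA (7), J5→Out (4), J3→Out (8).
Cut capacity = 7 + 4 + 8 = 19.

19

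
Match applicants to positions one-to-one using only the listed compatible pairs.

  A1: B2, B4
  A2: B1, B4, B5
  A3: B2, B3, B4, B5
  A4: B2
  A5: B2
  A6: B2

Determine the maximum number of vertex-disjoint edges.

4

Unit-capacity flow: source→left, listed edges, right→sink; max matching = max flow.
Augmenting path A1→B2 (+1); matched 1.
Augmenting path A2→B1 (+1); matched 2.
Augmenting path A3→B3 (+1); matched 3.
Augmenting path A4→B2→A1→B4 (+1); matched 4.
No augmenting path remains; maximum matching = 4.
König certificate: {A1, A2, A3, B2} is a vertex cover of size 4 (every listed pair touches it), so no matching can be larger.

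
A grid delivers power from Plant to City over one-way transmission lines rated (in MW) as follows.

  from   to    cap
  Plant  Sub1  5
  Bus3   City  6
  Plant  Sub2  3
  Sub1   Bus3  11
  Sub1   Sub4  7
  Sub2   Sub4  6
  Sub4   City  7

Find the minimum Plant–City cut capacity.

Augment Plant→Sub1→Sub4→City: bottleneck 5, flow now 5.
Augment Plant→Sub2→Sub4→City: bottleneck 2, flow now 7.
Augment Plant→Sub2→Sub4→Sub1→Bus3→City: bottleneck 1, flow now 8. (uses reverse residual edge)
No augmenting path remains; maximum flow = 8.
By max-flow min-cut, the minimum cut capacity equals the max flow.
In the residual graph, reachable from Plant: {Plant}.
Min-cut edges: Plant→Sub1 (5), Plant→Sub2 (3); capacity 5 + 3 = 8.

8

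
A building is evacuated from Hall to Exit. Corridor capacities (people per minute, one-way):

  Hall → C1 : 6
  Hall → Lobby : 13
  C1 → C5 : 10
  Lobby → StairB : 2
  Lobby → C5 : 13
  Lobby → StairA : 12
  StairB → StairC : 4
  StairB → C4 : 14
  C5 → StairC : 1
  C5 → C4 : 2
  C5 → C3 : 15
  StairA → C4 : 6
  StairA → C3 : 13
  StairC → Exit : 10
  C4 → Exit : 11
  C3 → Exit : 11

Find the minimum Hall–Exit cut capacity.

19

Augment Hall→C1→C5→StairC→Exit: bottleneck 1, flow now 1.
Augment Hall→C1→C5→C4→Exit: bottleneck 2, flow now 3.
Augment Hall→C1→C5→C3→Exit: bottleneck 3, flow now 6.
Augment Hall→Lobby→StairB→StairC→Exit: bottleneck 2, flow now 8.
Augment Hall→Lobby→C5→C3→Exit: bottleneck 8, flow now 16.
Augment Hall→Lobby→StairA→C4→Exit: bottleneck 3, flow now 19.
No augmenting path remains; maximum flow = 19.
By max-flow min-cut, the minimum cut capacity equals the max flow.
In the residual graph, reachable from Hall: {Hall}.
Min-cut edges: Hall→C1 (6), Hall→Lobby (13); capacity 6 + 13 = 19.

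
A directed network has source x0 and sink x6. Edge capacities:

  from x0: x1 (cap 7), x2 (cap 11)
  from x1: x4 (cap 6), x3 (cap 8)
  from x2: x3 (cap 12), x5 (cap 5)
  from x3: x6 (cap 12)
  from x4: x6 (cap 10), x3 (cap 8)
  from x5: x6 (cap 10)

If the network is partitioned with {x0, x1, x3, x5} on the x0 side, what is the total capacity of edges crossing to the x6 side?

Edges leaving {x0, x1, x3, x5}: x0→x2 (11), x1→x4 (6), x3→x6 (12), x5→x6 (10).
Cut capacity = 11 + 6 + 12 + 10 = 39.

39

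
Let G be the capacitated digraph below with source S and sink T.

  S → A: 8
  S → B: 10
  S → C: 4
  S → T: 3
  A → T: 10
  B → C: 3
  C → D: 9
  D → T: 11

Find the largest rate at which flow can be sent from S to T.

Augment S→T: bottleneck 3, flow now 3.
Augment S→A→T: bottleneck 8, flow now 11.
Augment S→C→D→T: bottleneck 4, flow now 15.
Augment S→B→C→D→T: bottleneck 3, flow now 18.
No augmenting path remains; maximum flow = 18.
In the residual graph, reachable from S: {S, B}.
Min-cut edges: S→A (8), S→C (4), S→T (3), B→C (3); capacity 8 + 4 + 3 + 3 = 18.
This cut is saturated, so no flow can exceed 18.

18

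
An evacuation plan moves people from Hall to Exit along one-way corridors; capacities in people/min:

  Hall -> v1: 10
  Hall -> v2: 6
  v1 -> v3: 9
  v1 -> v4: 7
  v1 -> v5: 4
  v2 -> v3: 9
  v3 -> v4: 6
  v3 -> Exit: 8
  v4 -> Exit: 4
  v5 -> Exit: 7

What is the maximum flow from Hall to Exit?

Augment Hall→v1→v3→Exit: bottleneck 8, flow now 8.
Augment Hall→v1→v4→Exit: bottleneck 2, flow now 10.
Augment Hall→v2→v3→v4→Exit: bottleneck 2, flow now 12.
Augment Hall→v2→v3→v1→v5→Exit: bottleneck 4, flow now 16. (uses reverse residual edge)
No augmenting path remains; maximum flow = 16.
In the residual graph, reachable from Hall: {Hall}.
Min-cut edges: Hall→v1 (10), Hall→v2 (6); capacity 10 + 6 = 16.
This cut is saturated, so no flow can exceed 16.

16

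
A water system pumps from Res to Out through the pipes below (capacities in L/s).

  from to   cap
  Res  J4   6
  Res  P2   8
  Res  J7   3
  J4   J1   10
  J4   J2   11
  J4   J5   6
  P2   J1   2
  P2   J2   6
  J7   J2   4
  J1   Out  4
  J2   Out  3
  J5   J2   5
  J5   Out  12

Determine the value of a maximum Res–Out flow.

Augment Res→J4→J1→Out: bottleneck 4, flow now 4.
Augment Res→J4→J2→Out: bottleneck 2, flow now 6.
Augment Res→P2→J2→Out: bottleneck 1, flow now 7.
Augment Res→P2→J1→J4→J5→Out: bottleneck 2, flow now 9. (uses reverse residual edge)
Augment Res→P2→J2→J4→J5→Out: bottleneck 2, flow now 11. (uses reverse residual edge)
No augmenting path remains; maximum flow = 11.
In the residual graph, reachable from Res: {Res, P2, J7, J2}.
Min-cut edges: Res→J4 (6), P2→J1 (2), J2→Out (3); capacity 6 + 2 + 3 = 11.
This cut is saturated, so no flow can exceed 11.

11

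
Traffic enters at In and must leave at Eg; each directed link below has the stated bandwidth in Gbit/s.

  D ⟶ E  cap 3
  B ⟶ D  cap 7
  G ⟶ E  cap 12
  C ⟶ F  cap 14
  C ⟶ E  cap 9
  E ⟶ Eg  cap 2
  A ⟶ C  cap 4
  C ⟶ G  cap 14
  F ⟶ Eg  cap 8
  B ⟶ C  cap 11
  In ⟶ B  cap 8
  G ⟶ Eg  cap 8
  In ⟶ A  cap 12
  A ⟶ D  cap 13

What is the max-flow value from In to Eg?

14

Augment In→A→C→E→Eg: bottleneck 2, flow now 2.
Augment In→A→C→F→Eg: bottleneck 2, flow now 4.
Augment In→B→C→F→Eg: bottleneck 6, flow now 10.
Augment In→B→C→G→Eg: bottleneck 2, flow now 12.
Augment In→A→D→E→C→G→Eg: bottleneck 2, flow now 14. (uses reverse residual edge)
No augmenting path remains; maximum flow = 14.
In the residual graph, reachable from In: {In, A, D, E}.
Min-cut edges: In→B (8), A→C (4), E→Eg (2); capacity 8 + 4 + 2 = 14.
This cut is saturated, so no flow can exceed 14.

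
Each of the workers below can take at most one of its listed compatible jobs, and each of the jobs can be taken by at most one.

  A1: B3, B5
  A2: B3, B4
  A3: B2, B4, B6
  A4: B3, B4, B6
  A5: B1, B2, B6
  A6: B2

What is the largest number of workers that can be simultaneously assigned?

6

Unit-capacity flow: source→left, listed edges, right→sink; max matching = max flow.
Augmenting path A1→B3 (+1); matched 1.
Augmenting path A2→B4 (+1); matched 2.
Augmenting path A3→B2 (+1); matched 3.
Augmenting path A4→B6 (+1); matched 4.
Augmenting path A5→B1 (+1); matched 5.
Augmenting path A6→B2→A3→B4→A2→B3→A1→B5 (+1); matched 6.
No augmenting path remains; maximum matching = 6.
König certificate: {A1, A2, A3, A4, A5, A6} is a vertex cover of size 6 (every listed pair touches it), so no matching can be larger.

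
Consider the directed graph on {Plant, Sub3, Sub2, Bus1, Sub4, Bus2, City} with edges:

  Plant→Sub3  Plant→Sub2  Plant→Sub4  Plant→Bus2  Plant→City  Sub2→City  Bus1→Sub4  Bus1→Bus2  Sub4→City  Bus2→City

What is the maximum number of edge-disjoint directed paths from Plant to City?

4

Assign every edge capacity 1; by Menger, the answer equals the max flow.
Path Plant→City (+1); total 1.
Path Plant→Sub2→City (+1); total 2.
Path Plant→Sub4→City (+1); total 3.
Path Plant→Bus2→City (+1); total 4.
No residual Plant→City path; max flow = 4.
Certifying cut of size 4: {Plant→Bus2, Plant→City, Plant→Sub2, Plant→Sub4}.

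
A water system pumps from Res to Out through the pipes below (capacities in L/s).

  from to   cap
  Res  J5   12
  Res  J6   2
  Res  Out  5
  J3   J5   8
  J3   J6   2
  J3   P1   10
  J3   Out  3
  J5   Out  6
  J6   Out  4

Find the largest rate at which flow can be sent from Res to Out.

Augment Res→Out: bottleneck 5, flow now 5.
Augment Res→J5→Out: bottleneck 6, flow now 11.
Augment Res→J6→Out: bottleneck 2, flow now 13.
No augmenting path remains; maximum flow = 13.
In the residual graph, reachable from Res: {Res, J5}.
Min-cut edges: Res→J6 (2), Res→Out (5), J5→Out (6); capacity 2 + 5 + 6 = 13.
This cut is saturated, so no flow can exceed 13.

13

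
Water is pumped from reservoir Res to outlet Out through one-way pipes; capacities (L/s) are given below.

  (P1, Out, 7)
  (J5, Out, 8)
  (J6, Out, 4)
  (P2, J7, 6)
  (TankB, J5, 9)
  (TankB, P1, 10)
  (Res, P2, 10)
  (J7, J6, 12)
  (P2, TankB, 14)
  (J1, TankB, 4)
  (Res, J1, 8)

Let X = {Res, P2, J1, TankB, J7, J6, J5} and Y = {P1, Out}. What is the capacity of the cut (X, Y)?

22

Edges leaving {Res, P2, J1, TankB, J7, J6, J5}: TankB→P1 (10), J6→Out (4), J5→Out (8).
Cut capacity = 10 + 4 + 8 = 22.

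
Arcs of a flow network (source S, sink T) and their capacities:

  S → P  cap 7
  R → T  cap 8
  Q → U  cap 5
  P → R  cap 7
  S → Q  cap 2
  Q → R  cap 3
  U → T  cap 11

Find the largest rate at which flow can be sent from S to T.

9

Augment S→P→R→T: bottleneck 7, flow now 7.
Augment S→Q→R→T: bottleneck 1, flow now 8.
Augment S→Q→U→T: bottleneck 1, flow now 9.
No augmenting path remains; maximum flow = 9.
In the residual graph, reachable from S: {S}.
Min-cut edges: S→P (7), S→Q (2); capacity 7 + 2 = 9.
This cut is saturated, so no flow can exceed 9.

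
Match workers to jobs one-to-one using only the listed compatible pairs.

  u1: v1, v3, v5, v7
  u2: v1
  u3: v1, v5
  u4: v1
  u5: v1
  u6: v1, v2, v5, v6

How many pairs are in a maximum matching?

4

Unit-capacity flow: source→left, listed edges, right→sink; max matching = max flow.
Augmenting path u1→v1 (+1); matched 1.
Augmenting path u3→v5 (+1); matched 2.
Augmenting path u6→v2 (+1); matched 3.
Augmenting path u2→v1→u1→v3 (+1); matched 4.
No augmenting path remains; maximum matching = 4.
König certificate: {u1, u3, u6, v1} is a vertex cover of size 4 (every listed pair touches it), so no matching can be larger.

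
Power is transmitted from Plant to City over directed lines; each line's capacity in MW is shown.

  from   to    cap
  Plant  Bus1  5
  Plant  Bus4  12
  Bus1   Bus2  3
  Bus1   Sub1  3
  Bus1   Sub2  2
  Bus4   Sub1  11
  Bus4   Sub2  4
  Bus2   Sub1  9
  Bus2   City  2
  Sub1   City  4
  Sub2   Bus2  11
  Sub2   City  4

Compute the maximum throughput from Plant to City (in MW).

Augment Plant→Bus1→Bus2→City: bottleneck 2, flow now 2.
Augment Plant→Bus1→Sub1→City: bottleneck 3, flow now 5.
Augment Plant→Bus4→Sub1→City: bottleneck 1, flow now 6.
Augment Plant→Bus4→Sub2→City: bottleneck 4, flow now 10.
No augmenting path remains; maximum flow = 10.
In the residual graph, reachable from Plant: {Plant, Bus1, Bus4, Bus2, Sub1, Sub2}.
Min-cut edges: Bus2→City (2), Sub1→City (4), Sub2→City (4); capacity 2 + 4 + 4 = 10.
This cut is saturated, so no flow can exceed 10.

10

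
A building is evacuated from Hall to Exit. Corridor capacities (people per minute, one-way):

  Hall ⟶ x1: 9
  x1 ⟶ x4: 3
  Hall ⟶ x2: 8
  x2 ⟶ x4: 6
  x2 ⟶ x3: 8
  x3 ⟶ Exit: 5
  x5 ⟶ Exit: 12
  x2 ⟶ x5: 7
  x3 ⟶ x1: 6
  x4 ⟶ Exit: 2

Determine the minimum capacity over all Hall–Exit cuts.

Augment Hall→x1→x4→Exit: bottleneck 2, flow now 2.
Augment Hall→x2→x3→Exit: bottleneck 5, flow now 7.
Augment Hall→x2→x5→Exit: bottleneck 3, flow now 10.
No augmenting path remains; maximum flow = 10.
By max-flow min-cut, the minimum cut capacity equals the max flow.
In the residual graph, reachable from Hall: {Hall, x1, x4}.
Min-cut edges: Hall→x2 (8), x4→Exit (2); capacity 8 + 2 = 10.

10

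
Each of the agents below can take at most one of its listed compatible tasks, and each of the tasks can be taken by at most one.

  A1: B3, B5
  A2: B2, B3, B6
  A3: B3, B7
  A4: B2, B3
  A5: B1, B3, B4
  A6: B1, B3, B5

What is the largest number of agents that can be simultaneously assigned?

Unit-capacity flow: source→left, listed edges, right→sink; max matching = max flow.
Augmenting path A1→B3 (+1); matched 1.
Augmenting path A2→B2 (+1); matched 2.
Augmenting path A3→B7 (+1); matched 3.
Augmenting path A5→B1 (+1); matched 4.
Augmenting path A6→B5 (+1); matched 5.
Augmenting path A4→B2→A2→B6 (+1); matched 6.
No augmenting path remains; maximum matching = 6.
König certificate: {A1, A2, A3, A4, A5, A6} is a vertex cover of size 6 (every listed pair touches it), so no matching can be larger.

6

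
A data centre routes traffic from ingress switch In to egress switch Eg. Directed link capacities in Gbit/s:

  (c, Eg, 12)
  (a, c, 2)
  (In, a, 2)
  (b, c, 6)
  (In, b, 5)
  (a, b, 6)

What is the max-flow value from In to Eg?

Augment In→a→c→Eg: bottleneck 2, flow now 2.
Augment In→b→c→Eg: bottleneck 5, flow now 7.
No augmenting path remains; maximum flow = 7.
In the residual graph, reachable from In: {In}.
Min-cut edges: In→a (2), In→b (5); capacity 2 + 5 = 7.
This cut is saturated, so no flow can exceed 7.

7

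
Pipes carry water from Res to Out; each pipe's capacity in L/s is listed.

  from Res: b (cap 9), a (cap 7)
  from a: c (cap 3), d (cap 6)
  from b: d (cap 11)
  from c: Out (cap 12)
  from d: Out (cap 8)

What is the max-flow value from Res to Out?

Augment Res→a→c→Out: bottleneck 3, flow now 3.
Augment Res→a→d→Out: bottleneck 4, flow now 7.
Augment Res→b→d→Out: bottleneck 4, flow now 11.
No augmenting path remains; maximum flow = 11.
In the residual graph, reachable from Res: {Res, a, b, d}.
Min-cut edges: a→c (3), d→Out (8); capacity 3 + 8 = 11.
This cut is saturated, so no flow can exceed 11.

11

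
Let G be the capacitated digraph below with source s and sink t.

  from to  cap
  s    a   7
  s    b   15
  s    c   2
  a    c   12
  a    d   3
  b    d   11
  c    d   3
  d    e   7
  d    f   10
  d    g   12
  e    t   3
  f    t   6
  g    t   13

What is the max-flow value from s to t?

17

Augment s→a→d→e→t: bottleneck 3, flow now 3.
Augment s→b→d→f→t: bottleneck 6, flow now 9.
Augment s→b→d→g→t: bottleneck 5, flow now 14.
Augment s→c→d→g→t: bottleneck 2, flow now 16.
Augment s→a→c→d→g→t: bottleneck 1, flow now 17.
No augmenting path remains; maximum flow = 17.
In the residual graph, reachable from s: {s, a, b, c}.
Min-cut edges: a→d (3), b→d (11), c→d (3); capacity 3 + 11 + 3 = 17.
This cut is saturated, so no flow can exceed 17.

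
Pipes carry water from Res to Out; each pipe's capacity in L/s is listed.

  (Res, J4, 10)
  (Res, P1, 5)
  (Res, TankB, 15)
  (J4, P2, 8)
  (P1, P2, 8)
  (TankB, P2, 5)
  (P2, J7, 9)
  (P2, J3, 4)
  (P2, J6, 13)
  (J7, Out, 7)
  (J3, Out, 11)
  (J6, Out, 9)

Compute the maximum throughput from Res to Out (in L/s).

Augment Res→J4→P2→J7→Out: bottleneck 7, flow now 7.
Augment Res→J4→P2→J3→Out: bottleneck 1, flow now 8.
Augment Res→P1→P2→J3→Out: bottleneck 3, flow now 11.
Augment Res→P1→P2→J6→Out: bottleneck 2, flow now 13.
Augment Res→TankB→P2→J6→Out: bottleneck 5, flow now 18.
No augmenting path remains; maximum flow = 18.
In the residual graph, reachable from Res: {Res, J4, TankB}.
Min-cut edges: Res→P1 (5), J4→P2 (8), TankB→P2 (5); capacity 5 + 8 + 5 = 18.
This cut is saturated, so no flow can exceed 18.

18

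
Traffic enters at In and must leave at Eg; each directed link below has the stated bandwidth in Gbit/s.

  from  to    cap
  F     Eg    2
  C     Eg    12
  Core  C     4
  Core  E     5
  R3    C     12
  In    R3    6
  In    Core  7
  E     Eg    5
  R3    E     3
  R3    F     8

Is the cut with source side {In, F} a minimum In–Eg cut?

No — its capacity is 15, but the minimum cut has capacity 13.

Given cut capacity: 6 + 7 + 2 = 15.
Augment In→R3→E→Eg: bottleneck 3, flow now 3.
Augment In→R3→F→Eg: bottleneck 2, flow now 5.
Augment In→R3→C→Eg: bottleneck 1, flow now 6.
Augment In→Core→E→Eg: bottleneck 2, flow now 8.
Augment In→Core→C→Eg: bottleneck 4, flow now 12.
Augment In→Core→E→R3→C→Eg: bottleneck 1, flow now 13. (uses reverse residual edge)
No augmenting path remains; maximum flow = 13.
In the residual graph, reachable from In: {In}.
Min-cut edges: In→R3 (6), In→Core (7); capacity 6 + 7 = 13.
Cut capacity 15 exceeds the max flow 13, so it is not minimum.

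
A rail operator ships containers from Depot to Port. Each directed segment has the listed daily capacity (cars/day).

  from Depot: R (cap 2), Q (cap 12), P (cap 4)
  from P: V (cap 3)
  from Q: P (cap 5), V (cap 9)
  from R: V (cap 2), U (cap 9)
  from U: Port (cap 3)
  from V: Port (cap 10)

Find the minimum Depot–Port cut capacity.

12

Augment Depot→P→V→Port: bottleneck 3, flow now 3.
Augment Depot→Q→V→Port: bottleneck 7, flow now 10.
Augment Depot→R→U→Port: bottleneck 2, flow now 12.
No augmenting path remains; maximum flow = 12.
By max-flow min-cut, the minimum cut capacity equals the max flow.
In the residual graph, reachable from Depot: {Depot, P, Q, V}.
Min-cut edges: Depot→R (2), V→Port (10); capacity 2 + 10 = 12.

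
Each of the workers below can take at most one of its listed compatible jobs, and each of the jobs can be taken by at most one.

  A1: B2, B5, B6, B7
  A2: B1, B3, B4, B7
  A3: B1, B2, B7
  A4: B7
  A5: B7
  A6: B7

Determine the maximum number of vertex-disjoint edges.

Unit-capacity flow: source→left, listed edges, right→sink; max matching = max flow.
Augmenting path A1→B2 (+1); matched 1.
Augmenting path A2→B1 (+1); matched 2.
Augmenting path A3→B7 (+1); matched 3.
Augmenting path A4→B7→A3→B1→A2→B3 (+1); matched 4.
No augmenting path remains; maximum matching = 4.
König certificate: {A1, A2, A3, B7} is a vertex cover of size 4 (every listed pair touches it), so no matching can be larger.

4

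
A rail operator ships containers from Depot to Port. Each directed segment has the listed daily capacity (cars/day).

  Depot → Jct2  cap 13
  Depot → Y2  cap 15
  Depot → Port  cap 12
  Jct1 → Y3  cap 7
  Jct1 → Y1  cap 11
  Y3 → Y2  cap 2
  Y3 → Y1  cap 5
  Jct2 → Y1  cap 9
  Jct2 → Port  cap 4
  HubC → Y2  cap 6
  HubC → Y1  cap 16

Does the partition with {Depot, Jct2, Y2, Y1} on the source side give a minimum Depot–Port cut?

Yes — it is a minimum cut (capacity 16).

Given cut capacity: 12 + 4 = 16.
Augment Depot→Port: bottleneck 12, flow now 12.
Augment Depot→Jct2→Port: bottleneck 4, flow now 16.
No augmenting path remains; maximum flow = 16.
Cut capacity 16 equals the max flow, so it is a minimum cut.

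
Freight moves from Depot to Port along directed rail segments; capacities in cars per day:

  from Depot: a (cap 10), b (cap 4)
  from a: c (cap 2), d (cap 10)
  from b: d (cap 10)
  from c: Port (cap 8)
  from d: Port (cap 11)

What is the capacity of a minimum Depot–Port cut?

13

Augment Depot→a→c→Port: bottleneck 2, flow now 2.
Augment Depot→a→d→Port: bottleneck 8, flow now 10.
Augment Depot→b→d→Port: bottleneck 3, flow now 13.
No augmenting path remains; maximum flow = 13.
By max-flow min-cut, the minimum cut capacity equals the max flow.
In the residual graph, reachable from Depot: {Depot, a, b, d}.
Min-cut edges: a→c (2), d→Port (11); capacity 2 + 11 = 13.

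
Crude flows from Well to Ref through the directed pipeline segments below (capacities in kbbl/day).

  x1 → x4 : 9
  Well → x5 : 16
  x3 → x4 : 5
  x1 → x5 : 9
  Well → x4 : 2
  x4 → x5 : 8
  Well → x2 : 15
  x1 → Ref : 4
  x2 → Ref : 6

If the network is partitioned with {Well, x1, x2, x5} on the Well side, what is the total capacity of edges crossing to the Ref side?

Edges leaving {Well, x1, x2, x5}: Well→x4 (2), x1→x4 (9), x1→Ref (4), x2→Ref (6).
Cut capacity = 2 + 9 + 4 + 6 = 21.

21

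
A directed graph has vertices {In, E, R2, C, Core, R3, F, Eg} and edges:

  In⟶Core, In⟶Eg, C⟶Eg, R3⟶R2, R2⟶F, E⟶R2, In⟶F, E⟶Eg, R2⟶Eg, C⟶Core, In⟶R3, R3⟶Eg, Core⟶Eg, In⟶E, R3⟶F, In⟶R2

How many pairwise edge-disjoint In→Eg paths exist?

Assign every edge capacity 1; by Menger, the answer equals the max flow.
Path In→Eg (+1); total 1.
Path In→E→Eg (+1); total 2.
Path In→R2→Eg (+1); total 3.
Path In→Core→Eg (+1); total 4.
Path In→R3→Eg (+1); total 5.
No residual In→Eg path; max flow = 5.
Certifying cut of size 5: {In→Core, In→E, In→Eg, In→R2, In→R3}.

5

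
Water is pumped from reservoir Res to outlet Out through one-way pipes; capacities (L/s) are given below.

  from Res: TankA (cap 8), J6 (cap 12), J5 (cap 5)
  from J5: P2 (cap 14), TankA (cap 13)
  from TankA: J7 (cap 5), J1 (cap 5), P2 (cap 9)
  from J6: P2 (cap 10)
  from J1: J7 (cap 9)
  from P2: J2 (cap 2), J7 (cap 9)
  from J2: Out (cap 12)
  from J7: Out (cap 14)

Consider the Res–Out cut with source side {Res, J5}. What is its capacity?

Edges leaving {Res, J5}: Res→TankA (8), Res→J6 (12), J5→TankA (13), J5→P2 (14).
Cut capacity = 8 + 12 + 13 + 14 = 47.

47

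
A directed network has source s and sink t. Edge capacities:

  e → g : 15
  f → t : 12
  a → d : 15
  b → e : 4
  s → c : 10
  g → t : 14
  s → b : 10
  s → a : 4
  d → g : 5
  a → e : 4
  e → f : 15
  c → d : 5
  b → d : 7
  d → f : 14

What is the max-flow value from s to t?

Augment s→a→d→f→t: bottleneck 4, flow now 4.
Augment s→b→d→f→t: bottleneck 7, flow now 11.
Augment s→b→e→f→t: bottleneck 1, flow now 12.
Augment s→b→e→g→t: bottleneck 2, flow now 14.
Augment s→c→d→g→t: bottleneck 5, flow now 19.
No augmenting path remains; maximum flow = 19.
In the residual graph, reachable from s: {s, c}.
Min-cut edges: s→a (4), s→b (10), c→d (5); capacity 4 + 10 + 5 = 19.
This cut is saturated, so no flow can exceed 19.

19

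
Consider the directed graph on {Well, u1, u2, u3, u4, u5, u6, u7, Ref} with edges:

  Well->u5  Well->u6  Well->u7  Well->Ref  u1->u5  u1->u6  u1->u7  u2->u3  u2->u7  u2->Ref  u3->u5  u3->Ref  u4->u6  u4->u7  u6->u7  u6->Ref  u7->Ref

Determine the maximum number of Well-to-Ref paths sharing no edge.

3

Assign every edge capacity 1; by Menger, the answer equals the max flow.
Path Well→Ref (+1); total 1.
Path Well→u6→Ref (+1); total 2.
Path Well→u7→Ref (+1); total 3.
No residual Well→Ref path; max flow = 3.
Certifying cut of size 3: {Well→Ref, Well→u6, Well→u7}.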